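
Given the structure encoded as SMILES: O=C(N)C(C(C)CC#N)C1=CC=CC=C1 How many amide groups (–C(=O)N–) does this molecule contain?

1

The amide motif appears at heavy-atom position 2 in the SMILES.
Other groups present: 1 nitrile.
Amide count: 1.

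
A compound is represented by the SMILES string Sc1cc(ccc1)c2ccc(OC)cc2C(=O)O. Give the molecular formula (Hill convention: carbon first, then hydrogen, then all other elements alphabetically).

C14H12O3S

Walk through each heavy atom and fill implicit hydrogens from standard valence (C 4, N 3, O 2, S 2, halogen 1); for lowercase aromatic atoms, an aromatic c carries 1 H when it has two neighbours and 0 H with three, and aromatic n carries 0 H:
  atom 1: S, bond orders sum to 1 (valence 2) → 1 H
  atom 2: aromatic c, 3 neighbours → 0 H
  atom 3: aromatic c, 2 neighbours → 1 H
  atom 4: aromatic c, 3 neighbours → 0 H
  atom 5: aromatic c, 2 neighbours → 1 H
  atom 6: aromatic c, 2 neighbours → 1 H
  atom 7: aromatic c, 2 neighbours → 1 H
  atom 8: aromatic c, 3 neighbours → 0 H
  atom 9: aromatic c, 2 neighbours → 1 H
  atom 10: aromatic c, 2 neighbours → 1 H
  atom 11: aromatic c, 3 neighbours → 0 H
  atom 12: O, bond orders sum to 2 (valence 2) → 0 H
  atom 13: C, bond orders sum to 1 (valence 4) → 3 H
  atom 14: aromatic c, 2 neighbours → 1 H
  atom 15: aromatic c, 3 neighbours → 0 H
  atom 16: C, bond orders sum to 4 (valence 4) → 0 H
  atom 17: O, bond orders sum to 2 (valence 2) → 0 H
  atom 18: O, bond orders sum to 1 (valence 2) → 1 H
Totals → C:14, H:12, O:3, S:1.
In Hill order: C14H12O3S.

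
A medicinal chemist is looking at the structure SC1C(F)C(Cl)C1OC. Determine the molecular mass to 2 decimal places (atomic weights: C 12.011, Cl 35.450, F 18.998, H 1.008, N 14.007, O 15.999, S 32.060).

170.63 g/mol

First, the molecular formula is C5H8ClFOS (counting implicit H from valence).
  C: 5 × 12.011 = 60.055
  Cl: 1 × 35.450 = 35.450
  F: 1 × 18.998 = 18.998
  H: 8 × 1.008 = 8.064
  O: 1 × 15.999 = 15.999
  S: 1 × 32.060 = 32.060
Sum: 5×12.011 + 1×35.450 + 1×18.998 + 8×1.008 + 1×15.999 + 1×32.060 = 170.626 → 170.63 g/mol.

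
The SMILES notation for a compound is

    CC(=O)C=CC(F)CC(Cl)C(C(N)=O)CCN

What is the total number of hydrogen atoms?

Walk through each heavy atom and fill implicit hydrogens from standard valence (C 4, N 3, O 2, S 2, halogen 1):
  atom 1: C, bond orders sum to 1 (valence 4) → 3 H
  atom 2: C, bond orders sum to 4 (valence 4) → 0 H
  atom 3: O, bond orders sum to 2 (valence 2) → 0 H
  atom 4: C, bond orders sum to 3 (valence 4) → 1 H
  atom 5: C, bond orders sum to 3 (valence 4) → 1 H
  atom 6: C, bond orders sum to 3 (valence 4) → 1 H
  atom 7: F (halogen, monovalent) → 0 H
  atom 8: C, bond orders sum to 2 (valence 4) → 2 H
  atom 9: C, bond orders sum to 3 (valence 4) → 1 H
  atom 10: Cl (halogen, monovalent) → 0 H
  atom 11: C, bond orders sum to 3 (valence 4) → 1 H
  atom 12: C, bond orders sum to 4 (valence 4) → 0 H
  atom 13: N, bond orders sum to 1 (valence 3) → 2 H
  atom 14: O, bond orders sum to 2 (valence 2) → 0 H
  atom 15: C, bond orders sum to 2 (valence 4) → 2 H
  atom 16: C, bond orders sum to 2 (valence 4) → 2 H
  atom 17: N, bond orders sum to 1 (valence 3) → 2 H
Total hydrogens: 18.

18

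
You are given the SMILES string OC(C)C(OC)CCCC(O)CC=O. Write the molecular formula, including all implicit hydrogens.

C10H20O4

Walk through each heavy atom and fill implicit hydrogens from standard valence (C 4, N 3, O 2, S 2, halogen 1):
  atom 1: O, bond orders sum to 1 (valence 2) → 1 H
  atom 2: C, bond orders sum to 3 (valence 4) → 1 H
  atom 3: C, bond orders sum to 1 (valence 4) → 3 H
  atom 4: C, bond orders sum to 3 (valence 4) → 1 H
  atom 5: O, bond orders sum to 2 (valence 2) → 0 H
  atom 6: C, bond orders sum to 1 (valence 4) → 3 H
  atom 7: C, bond orders sum to 2 (valence 4) → 2 H
  atom 8: C, bond orders sum to 2 (valence 4) → 2 H
  atom 9: C, bond orders sum to 2 (valence 4) → 2 H
  atom 10: C, bond orders sum to 3 (valence 4) → 1 H
  atom 11: O, bond orders sum to 1 (valence 2) → 1 H
  atom 12: C, bond orders sum to 2 (valence 4) → 2 H
  atom 13: C, bond orders sum to 3 (valence 4) → 1 H
  atom 14: O, bond orders sum to 2 (valence 2) → 0 H
Totals → C:10, H:20, O:4.
In Hill order: C10H20O4.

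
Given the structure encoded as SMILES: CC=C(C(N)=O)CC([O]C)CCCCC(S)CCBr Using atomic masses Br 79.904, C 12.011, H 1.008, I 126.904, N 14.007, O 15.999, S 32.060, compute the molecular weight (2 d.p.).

352.33 g/mol

First, the molecular formula is C14H26BrNO2S (counting implicit H from valence).
  Br: 1 × 79.904 = 79.904
  C: 14 × 12.011 = 168.154
  H: 26 × 1.008 = 26.208
  N: 1 × 14.007 = 14.007
  O: 2 × 15.999 = 31.998
  S: 1 × 32.060 = 32.060
Sum: 1×79.904 + 14×12.011 + 26×1.008 + 1×14.007 + 2×15.999 + 1×32.060 = 352.331 → 352.33 g/mol.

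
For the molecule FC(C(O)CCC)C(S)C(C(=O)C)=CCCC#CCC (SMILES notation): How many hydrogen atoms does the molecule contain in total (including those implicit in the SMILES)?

25

Walk through each heavy atom and fill implicit hydrogens from standard valence (C 4, N 3, O 2, S 2, halogen 1):
  atom 1: F (halogen, monovalent) → 0 H
  atom 2: C, bond orders sum to 3 (valence 4) → 1 H
  atom 3: C, bond orders sum to 3 (valence 4) → 1 H
  atom 4: O, bond orders sum to 1 (valence 2) → 1 H
  atom 5: C, bond orders sum to 2 (valence 4) → 2 H
  atom 6: C, bond orders sum to 2 (valence 4) → 2 H
  atom 7: C, bond orders sum to 1 (valence 4) → 3 H
  atom 8: C, bond orders sum to 3 (valence 4) → 1 H
  atom 9: S, bond orders sum to 1 (valence 2) → 1 H
  atom 10: C, bond orders sum to 4 (valence 4) → 0 H
  atom 11: C, bond orders sum to 4 (valence 4) → 0 H
  atom 12: O, bond orders sum to 2 (valence 2) → 0 H
  atom 13: C, bond orders sum to 1 (valence 4) → 3 H
  atom 14: C, bond orders sum to 3 (valence 4) → 1 H
  atom 15: C, bond orders sum to 2 (valence 4) → 2 H
  atom 16: C, bond orders sum to 2 (valence 4) → 2 H
  atom 17: C, bond orders sum to 4 (valence 4) → 0 H
  atom 18: C, bond orders sum to 4 (valence 4) → 0 H
  atom 19: C, bond orders sum to 2 (valence 4) → 2 H
  atom 20: C, bond orders sum to 1 (valence 4) → 3 H
Total hydrogens: 25.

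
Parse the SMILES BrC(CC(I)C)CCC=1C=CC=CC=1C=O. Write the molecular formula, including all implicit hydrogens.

C13H16BrIO

Walk through each heavy atom and fill implicit hydrogens from standard valence (C 4, N 3, O 2, S 2, halogen 1):
  atom 1: Br (halogen, monovalent) → 0 H
  atom 2: C, bond orders sum to 3 (valence 4) → 1 H
  atom 3: C, bond orders sum to 2 (valence 4) → 2 H
  atom 4: C, bond orders sum to 3 (valence 4) → 1 H
  atom 5: I (halogen, monovalent) → 0 H
  atom 6: C, bond orders sum to 1 (valence 4) → 3 H
  atom 7: C, bond orders sum to 2 (valence 4) → 2 H
  atom 8: C, bond orders sum to 2 (valence 4) → 2 H
  atom 9: C, bond orders sum to 4 (valence 4) → 0 H
  atom 10: C, bond orders sum to 3 (valence 4) → 1 H
  atom 11: C, bond orders sum to 3 (valence 4) → 1 H
  atom 12: C, bond orders sum to 3 (valence 4) → 1 H
  atom 13: C, bond orders sum to 3 (valence 4) → 1 H
  atom 14: C, bond orders sum to 4 (valence 4) → 0 H
  atom 15: C, bond orders sum to 3 (valence 4) → 1 H
  atom 16: O, bond orders sum to 2 (valence 2) → 0 H
Totals → C:13, H:16, Br:1, I:1, O:1.
In Hill order: C13H16BrIO.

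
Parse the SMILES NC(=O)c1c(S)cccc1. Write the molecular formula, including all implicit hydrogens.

Walk through each heavy atom and fill implicit hydrogens from standard valence (C 4, N 3, O 2, S 2, halogen 1); for lowercase aromatic atoms, an aromatic c carries 1 H when it has two neighbours and 0 H with three, and aromatic n carries 0 H:
  atom 1: N, bond orders sum to 1 (valence 3) → 2 H
  atom 2: C, bond orders sum to 4 (valence 4) → 0 H
  atom 3: O, bond orders sum to 2 (valence 2) → 0 H
  atom 4: aromatic c, 3 neighbours → 0 H
  atom 5: aromatic c, 3 neighbours → 0 H
  atom 6: S, bond orders sum to 1 (valence 2) → 1 H
  atom 7: aromatic c, 2 neighbours → 1 H
  atom 8: aromatic c, 2 neighbours → 1 H
  atom 9: aromatic c, 2 neighbours → 1 H
  atom 10: aromatic c, 2 neighbours → 1 H
Totals → C:7, H:7, N:1, O:1, S:1.

C7H7NOS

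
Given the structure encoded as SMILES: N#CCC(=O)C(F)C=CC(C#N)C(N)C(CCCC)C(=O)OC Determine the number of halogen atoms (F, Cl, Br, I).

Halogen atoms appear at heavy-atom position 7 (1×F).
Other groups present: 1 alkene, 1 ester, 1 ketone, 2 nitrile, 1 primary amine.
Halogen count: 1.

1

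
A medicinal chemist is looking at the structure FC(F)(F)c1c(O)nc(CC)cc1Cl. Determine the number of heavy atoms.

14

Every atom symbol written in the SMILES (organic subset) is one heavy atom; implicit H are not written.
Heavy atoms by element → C:8, Cl:1, F:3, N:1, O:1.
Total: 14.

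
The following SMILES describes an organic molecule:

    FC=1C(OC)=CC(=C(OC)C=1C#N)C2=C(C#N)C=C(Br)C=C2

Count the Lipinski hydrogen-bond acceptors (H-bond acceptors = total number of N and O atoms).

4

N atoms: 2; O atoms: 2.
Lipinski HBA = 2 + 2 = 4.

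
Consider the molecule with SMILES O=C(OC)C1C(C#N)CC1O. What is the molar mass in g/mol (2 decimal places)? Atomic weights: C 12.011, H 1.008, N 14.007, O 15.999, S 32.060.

155.15 g/mol

First, the molecular formula is C7H9NO3 (counting implicit H from valence).
  C: 7 × 12.011 = 84.077
  H: 9 × 1.008 = 9.072
  N: 1 × 14.007 = 14.007
  O: 3 × 15.999 = 47.997
Sum: 7×12.011 + 9×1.008 + 1×14.007 + 3×15.999 = 155.153 → 155.15 g/mol.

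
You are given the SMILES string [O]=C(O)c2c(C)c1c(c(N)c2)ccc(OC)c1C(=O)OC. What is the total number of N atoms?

Scan the SMILES for N atoms (remember two-letter symbols like Cl and Br are single atoms).
Nitrogen count: 1.

1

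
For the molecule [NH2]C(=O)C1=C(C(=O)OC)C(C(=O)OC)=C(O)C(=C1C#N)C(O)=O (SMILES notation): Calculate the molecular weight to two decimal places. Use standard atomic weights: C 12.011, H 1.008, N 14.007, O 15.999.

322.23 g/mol

First, the molecular formula is C13H10N2O8 (counting implicit H from valence).
  C: 13 × 12.011 = 156.143
  H: 10 × 1.008 = 10.080
  N: 2 × 14.007 = 28.014
  O: 8 × 15.999 = 127.992
Sum: 13×12.011 + 10×1.008 + 2×14.007 + 8×15.999 = 322.229 → 322.23 g/mol.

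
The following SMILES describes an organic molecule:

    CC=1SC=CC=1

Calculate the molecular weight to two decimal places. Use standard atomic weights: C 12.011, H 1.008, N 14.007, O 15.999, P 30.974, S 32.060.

98.16 g/mol

First, the molecular formula is C5H6S (counting implicit H from valence).
  C: 5 × 12.011 = 60.055
  H: 6 × 1.008 = 6.048
  S: 1 × 32.060 = 32.060
Sum: 5×12.011 + 6×1.008 + 1×32.060 = 98.163 → 98.16 g/mol.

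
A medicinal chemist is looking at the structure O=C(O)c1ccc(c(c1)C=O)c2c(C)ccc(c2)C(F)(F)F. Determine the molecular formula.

Walk through each heavy atom and fill implicit hydrogens from standard valence (C 4, N 3, O 2, S 2, halogen 1); for lowercase aromatic atoms, an aromatic c carries 1 H when it has two neighbours and 0 H with three, and aromatic n carries 0 H:
  atom 1: O, bond orders sum to 2 (valence 2) → 0 H
  atom 2: C, bond orders sum to 4 (valence 4) → 0 H
  atom 3: O, bond orders sum to 1 (valence 2) → 1 H
  atom 4: aromatic c, 3 neighbours → 0 H
  atom 5: aromatic c, 2 neighbours → 1 H
  atom 6: aromatic c, 2 neighbours → 1 H
  atom 7: aromatic c, 3 neighbours → 0 H
  atom 8: aromatic c, 3 neighbours → 0 H
  atom 9: aromatic c, 2 neighbours → 1 H
  atom 10: C, bond orders sum to 3 (valence 4) → 1 H
  atom 11: O, bond orders sum to 2 (valence 2) → 0 H
  atom 12: aromatic c, 3 neighbours → 0 H
  atom 13: aromatic c, 3 neighbours → 0 H
  atom 14: C, bond orders sum to 1 (valence 4) → 3 H
  atom 15: aromatic c, 2 neighbours → 1 H
  atom 16: aromatic c, 2 neighbours → 1 H
  atom 17: aromatic c, 3 neighbours → 0 H
  atom 18: aromatic c, 2 neighbours → 1 H
  atom 19: C, bond orders sum to 4 (valence 4) → 0 H
  atom 20: F (halogen, monovalent) → 0 H
  atom 21: F (halogen, monovalent) → 0 H
  atom 22: F (halogen, monovalent) → 0 H
Totals → C:16, H:11, F:3, O:3.
In Hill order: C16H11F3O3.

C16H11F3O3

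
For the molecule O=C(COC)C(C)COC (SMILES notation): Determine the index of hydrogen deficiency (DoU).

Molecular formula: C7H14O3.
DoU = (2C + 2 + N − H − X) / 2, where X is the halogen count and O/S are ignored.
    = (2·7 + 2 + 0 − 14 − 0) / 2 = 2 / 2 = 1.

1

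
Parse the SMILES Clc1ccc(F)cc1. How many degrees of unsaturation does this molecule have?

Molecular formula: C6H4ClF.
DoU = (2C + 2 + N − H − X) / 2, where X is the halogen count and O/S are ignored.
    = (2·6 + 2 + 0 − 4 − 2) / 2 = 8 / 2 = 4.

4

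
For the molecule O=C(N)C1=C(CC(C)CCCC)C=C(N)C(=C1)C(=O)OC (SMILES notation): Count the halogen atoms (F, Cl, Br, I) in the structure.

0

Scan the SMILES for the halogen motif — none present.
Groups that are present: 1 amide, 1 ester, 1 primary amine.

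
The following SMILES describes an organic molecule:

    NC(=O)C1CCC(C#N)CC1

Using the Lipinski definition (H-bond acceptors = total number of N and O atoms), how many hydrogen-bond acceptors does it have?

N atoms: 2; O atoms: 1.
Lipinski HBA = 2 + 1 = 3.

3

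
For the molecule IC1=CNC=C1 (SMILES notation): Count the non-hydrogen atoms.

6

Every atom symbol written in the SMILES (organic subset) is one heavy atom; implicit H are not written.
Heavy atoms by element → C:4, I:1, N:1.
Total: 6.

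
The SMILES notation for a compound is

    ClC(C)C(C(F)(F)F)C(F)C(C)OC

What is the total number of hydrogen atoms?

13

Walk through each heavy atom and fill implicit hydrogens from standard valence (C 4, N 3, O 2, S 2, halogen 1):
  atom 1: Cl (halogen, monovalent) → 0 H
  atom 2: C, bond orders sum to 3 (valence 4) → 1 H
  atom 3: C, bond orders sum to 1 (valence 4) → 3 H
  atom 4: C, bond orders sum to 3 (valence 4) → 1 H
  atom 5: C, bond orders sum to 4 (valence 4) → 0 H
  atom 6: F (halogen, monovalent) → 0 H
  atom 7: F (halogen, monovalent) → 0 H
  atom 8: F (halogen, monovalent) → 0 H
  atom 9: C, bond orders sum to 3 (valence 4) → 1 H
  atom 10: F (halogen, monovalent) → 0 H
  atom 11: C, bond orders sum to 3 (valence 4) → 1 H
  atom 12: C, bond orders sum to 1 (valence 4) → 3 H
  atom 13: O, bond orders sum to 2 (valence 2) → 0 H
  atom 14: C, bond orders sum to 1 (valence 4) → 3 H
Total hydrogens: 13.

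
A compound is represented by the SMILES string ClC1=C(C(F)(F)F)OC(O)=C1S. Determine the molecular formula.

Walk through each heavy atom and fill implicit hydrogens from standard valence (C 4, N 3, O 2, S 2, halogen 1):
  atom 1: Cl (halogen, monovalent) → 0 H
  atom 2: C, bond orders sum to 4 (valence 4) → 0 H
  atom 3: C, bond orders sum to 4 (valence 4) → 0 H
  atom 4: C, bond orders sum to 4 (valence 4) → 0 H
  atom 5: F (halogen, monovalent) → 0 H
  atom 6: F (halogen, monovalent) → 0 H
  atom 7: F (halogen, monovalent) → 0 H
  atom 8: O, bond orders sum to 2 (valence 2) → 0 H
  atom 9: C, bond orders sum to 4 (valence 4) → 0 H
  atom 10: O, bond orders sum to 1 (valence 2) → 1 H
  atom 11: C, bond orders sum to 4 (valence 4) → 0 H
  atom 12: S, bond orders sum to 1 (valence 2) → 1 H
Totals → C:5, H:2, Cl:1, F:3, O:2, S:1.
In Hill order: C5H2ClF3O2S.

C5H2ClF3O2S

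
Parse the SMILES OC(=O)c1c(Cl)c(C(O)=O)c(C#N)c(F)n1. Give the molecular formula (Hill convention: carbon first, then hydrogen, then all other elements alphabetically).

C8H2ClFN2O4

Walk through each heavy atom and fill implicit hydrogens from standard valence (C 4, N 3, O 2, S 2, halogen 1); for lowercase aromatic atoms, an aromatic c carries 1 H when it has two neighbours and 0 H with three, and aromatic n carries 0 H:
  atom 1: O, bond orders sum to 1 (valence 2) → 1 H
  atom 2: C, bond orders sum to 4 (valence 4) → 0 H
  atom 3: O, bond orders sum to 2 (valence 2) → 0 H
  atom 4: aromatic c, 3 neighbours → 0 H
  atom 5: aromatic c, 3 neighbours → 0 H
  atom 6: Cl (halogen, monovalent) → 0 H
  atom 7: aromatic c, 3 neighbours → 0 H
  atom 8: C, bond orders sum to 4 (valence 4) → 0 H
  atom 9: O, bond orders sum to 1 (valence 2) → 1 H
  atom 10: O, bond orders sum to 2 (valence 2) → 0 H
  atom 11: aromatic c, 3 neighbours → 0 H
  atom 12: C, bond orders sum to 4 (valence 4) → 0 H
  atom 13: N, bond orders sum to 3 (valence 3) → 0 H
  atom 14: aromatic c, 3 neighbours → 0 H
  atom 15: F (halogen, monovalent) → 0 H
  atom 16: aromatic n, 2 neighbours → 0 H
Totals → C:8, H:2, Cl:1, F:1, N:2, O:4.
In Hill order: C8H2ClFN2O4.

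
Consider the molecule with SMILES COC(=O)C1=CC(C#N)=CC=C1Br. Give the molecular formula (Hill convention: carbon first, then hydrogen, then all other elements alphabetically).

Walk through each heavy atom and fill implicit hydrogens from standard valence (C 4, N 3, O 2, S 2, halogen 1):
  atom 1: C, bond orders sum to 1 (valence 4) → 3 H
  atom 2: O, bond orders sum to 2 (valence 2) → 0 H
  atom 3: C, bond orders sum to 4 (valence 4) → 0 H
  atom 4: O, bond orders sum to 2 (valence 2) → 0 H
  atom 5: C, bond orders sum to 4 (valence 4) → 0 H
  atom 6: C, bond orders sum to 3 (valence 4) → 1 H
  atom 7: C, bond orders sum to 4 (valence 4) → 0 H
  atom 8: C, bond orders sum to 4 (valence 4) → 0 H
  atom 9: N, bond orders sum to 3 (valence 3) → 0 H
  atom 10: C, bond orders sum to 3 (valence 4) → 1 H
  atom 11: C, bond orders sum to 3 (valence 4) → 1 H
  atom 12: C, bond orders sum to 4 (valence 4) → 0 H
  atom 13: Br (halogen, monovalent) → 0 H
Totals → C:9, H:6, Br:1, N:1, O:2.
In Hill order: C9H6BrNO2.

C9H6BrNO2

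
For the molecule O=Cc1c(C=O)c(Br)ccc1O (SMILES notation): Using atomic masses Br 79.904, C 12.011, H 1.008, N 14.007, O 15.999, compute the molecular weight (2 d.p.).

229.03 g/mol

First, the molecular formula is C8H5BrO3 (counting implicit H from valence).
  Br: 1 × 79.904 = 79.904
  C: 8 × 12.011 = 96.088
  H: 5 × 1.008 = 5.040
  O: 3 × 15.999 = 47.997
Sum: 1×79.904 + 8×12.011 + 5×1.008 + 3×15.999 = 229.029 → 229.03 g/mol.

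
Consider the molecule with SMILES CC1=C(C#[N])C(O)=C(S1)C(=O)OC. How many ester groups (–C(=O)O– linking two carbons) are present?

1

The ester motif appears at heavy-atom position 10 in the SMILES.
Other groups present: 1 hydroxyl, 1 nitrile.
Ester count: 1.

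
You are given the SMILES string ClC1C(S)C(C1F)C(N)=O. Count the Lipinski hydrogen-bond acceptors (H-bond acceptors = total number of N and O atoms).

N atoms: 1; O atoms: 1.
Lipinski HBA = 1 + 1 = 2.

2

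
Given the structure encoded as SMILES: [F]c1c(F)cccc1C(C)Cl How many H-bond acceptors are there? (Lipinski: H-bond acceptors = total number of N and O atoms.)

0

N atoms: 0; O atoms: 0.
Lipinski HBA = 0 + 0 = 0.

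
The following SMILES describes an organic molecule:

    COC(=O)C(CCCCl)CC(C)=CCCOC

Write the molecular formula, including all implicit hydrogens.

Walk through each heavy atom and fill implicit hydrogens from standard valence (C 4, N 3, O 2, S 2, halogen 1):
  atom 1: C, bond orders sum to 1 (valence 4) → 3 H
  atom 2: O, bond orders sum to 2 (valence 2) → 0 H
  atom 3: C, bond orders sum to 4 (valence 4) → 0 H
  atom 4: O, bond orders sum to 2 (valence 2) → 0 H
  atom 5: C, bond orders sum to 3 (valence 4) → 1 H
  atom 6: C, bond orders sum to 2 (valence 4) → 2 H
  atom 7: C, bond orders sum to 2 (valence 4) → 2 H
  atom 8: C, bond orders sum to 2 (valence 4) → 2 H
  atom 9: Cl (halogen, monovalent) → 0 H
  atom 10: C, bond orders sum to 2 (valence 4) → 2 H
  atom 11: C, bond orders sum to 4 (valence 4) → 0 H
  atom 12: C, bond orders sum to 1 (valence 4) → 3 H
  atom 13: C, bond orders sum to 3 (valence 4) → 1 H
  atom 14: C, bond orders sum to 2 (valence 4) → 2 H
  atom 15: C, bond orders sum to 2 (valence 4) → 2 H
  atom 16: O, bond orders sum to 2 (valence 2) → 0 H
  atom 17: C, bond orders sum to 1 (valence 4) → 3 H
Totals → C:13, H:23, Cl:1, O:3.

C13H23ClO3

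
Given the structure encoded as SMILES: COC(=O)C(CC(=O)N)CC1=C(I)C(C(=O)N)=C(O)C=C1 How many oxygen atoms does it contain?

Scan the SMILES for O atoms (remember two-letter symbols like Cl and Br are single atoms).
Oxygen count: 5.

5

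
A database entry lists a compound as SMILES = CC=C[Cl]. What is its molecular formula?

Walk through each heavy atom and fill implicit hydrogens from standard valence (C 4, N 3, O 2, S 2, halogen 1):
  atom 1: C, bond orders sum to 1 (valence 4) → 3 H
  atom 2: C, bond orders sum to 3 (valence 4) → 1 H
  atom 3: C, bond orders sum to 3 (valence 4) → 1 H
  atom 4: Cl with explicit H count 0
Totals → C:3, H:5, Cl:1.

C3H5Cl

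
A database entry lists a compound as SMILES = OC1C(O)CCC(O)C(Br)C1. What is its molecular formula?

C7H13BrO3

Walk through each heavy atom and fill implicit hydrogens from standard valence (C 4, N 3, O 2, S 2, halogen 1):
  atom 1: O, bond orders sum to 1 (valence 2) → 1 H
  atom 2: C, bond orders sum to 3 (valence 4) → 1 H
  atom 3: C, bond orders sum to 3 (valence 4) → 1 H
  atom 4: O, bond orders sum to 1 (valence 2) → 1 H
  atom 5: C, bond orders sum to 2 (valence 4) → 2 H
  atom 6: C, bond orders sum to 2 (valence 4) → 2 H
  atom 7: C, bond orders sum to 3 (valence 4) → 1 H
  atom 8: O, bond orders sum to 1 (valence 2) → 1 H
  atom 9: C, bond orders sum to 3 (valence 4) → 1 H
  atom 10: Br (halogen, monovalent) → 0 H
  atom 11: C, bond orders sum to 2 (valence 4) → 2 H
Totals → C:7, H:13, Br:1, O:3.
In Hill order: C7H13BrO3.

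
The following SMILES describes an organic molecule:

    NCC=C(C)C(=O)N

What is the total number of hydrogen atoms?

10

Walk through each heavy atom and fill implicit hydrogens from standard valence (C 4, N 3, O 2, S 2, halogen 1):
  atom 1: N, bond orders sum to 1 (valence 3) → 2 H
  atom 2: C, bond orders sum to 2 (valence 4) → 2 H
  atom 3: C, bond orders sum to 3 (valence 4) → 1 H
  atom 4: C, bond orders sum to 4 (valence 4) → 0 H
  atom 5: C, bond orders sum to 1 (valence 4) → 3 H
  atom 6: C, bond orders sum to 4 (valence 4) → 0 H
  atom 7: O, bond orders sum to 2 (valence 2) → 0 H
  atom 8: N, bond orders sum to 1 (valence 3) → 2 H
Total hydrogens: 10.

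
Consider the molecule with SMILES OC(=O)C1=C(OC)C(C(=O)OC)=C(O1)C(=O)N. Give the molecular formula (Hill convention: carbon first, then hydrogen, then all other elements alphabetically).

C9H9NO7

Walk through each heavy atom and fill implicit hydrogens from standard valence (C 4, N 3, O 2, S 2, halogen 1):
  atom 1: O, bond orders sum to 1 (valence 2) → 1 H
  atom 2: C, bond orders sum to 4 (valence 4) → 0 H
  atom 3: O, bond orders sum to 2 (valence 2) → 0 H
  atom 4: C, bond orders sum to 4 (valence 4) → 0 H
  atom 5: C, bond orders sum to 4 (valence 4) → 0 H
  atom 6: O, bond orders sum to 2 (valence 2) → 0 H
  atom 7: C, bond orders sum to 1 (valence 4) → 3 H
  atom 8: C, bond orders sum to 4 (valence 4) → 0 H
  atom 9: C, bond orders sum to 4 (valence 4) → 0 H
  atom 10: O, bond orders sum to 2 (valence 2) → 0 H
  atom 11: O, bond orders sum to 2 (valence 2) → 0 H
  atom 12: C, bond orders sum to 1 (valence 4) → 3 H
  atom 13: C, bond orders sum to 4 (valence 4) → 0 H
  atom 14: O, bond orders sum to 2 (valence 2) → 0 H
  atom 15: C, bond orders sum to 4 (valence 4) → 0 H
  atom 16: O, bond orders sum to 2 (valence 2) → 0 H
  atom 17: N, bond orders sum to 1 (valence 3) → 2 H
Totals → C:9, H:9, N:1, O:7.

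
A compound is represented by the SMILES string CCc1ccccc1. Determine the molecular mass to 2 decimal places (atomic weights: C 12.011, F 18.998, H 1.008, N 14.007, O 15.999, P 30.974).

First, the molecular formula is C8H10 (counting implicit H from valence).
  C: 8 × 12.011 = 96.088
  H: 10 × 1.008 = 10.080
Sum: 8×12.011 + 10×1.008 = 106.168 → 106.17 g/mol.

106.17 g/mol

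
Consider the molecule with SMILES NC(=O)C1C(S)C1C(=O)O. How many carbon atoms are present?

Count every carbon token in the SMILES (each C, including those in ring-closure positions and inside branches).
Carbon count: 5.

5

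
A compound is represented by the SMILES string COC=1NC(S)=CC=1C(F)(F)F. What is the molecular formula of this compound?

C6H6F3NOS

Walk through each heavy atom and fill implicit hydrogens from standard valence (C 4, N 3, O 2, S 2, halogen 1):
  atom 1: C, bond orders sum to 1 (valence 4) → 3 H
  atom 2: O, bond orders sum to 2 (valence 2) → 0 H
  atom 3: C, bond orders sum to 4 (valence 4) → 0 H
  atom 4: N, bond orders sum to 2 (valence 3) → 1 H
  atom 5: C, bond orders sum to 4 (valence 4) → 0 H
  atom 6: S, bond orders sum to 1 (valence 2) → 1 H
  atom 7: C, bond orders sum to 3 (valence 4) → 1 H
  atom 8: C, bond orders sum to 4 (valence 4) → 0 H
  atom 9: C, bond orders sum to 4 (valence 4) → 0 H
  atom 10: F (halogen, monovalent) → 0 H
  atom 11: F (halogen, monovalent) → 0 H
  atom 12: F (halogen, monovalent) → 0 H
Totals → C:6, H:6, F:3, N:1, O:1, S:1.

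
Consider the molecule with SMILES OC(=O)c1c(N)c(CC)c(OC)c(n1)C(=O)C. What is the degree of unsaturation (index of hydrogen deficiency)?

Molecular formula: C11H14N2O4.
DoU = (2C + 2 + N − H − X) / 2, where X is the halogen count and O/S are ignored.
    = (2·11 + 2 + 2 − 14 − 0) / 2 = 12 / 2 = 6.

6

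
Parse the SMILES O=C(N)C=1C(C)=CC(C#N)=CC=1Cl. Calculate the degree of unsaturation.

7

Molecular formula: C9H7ClN2O.
DoU = (2C + 2 + N − H − X) / 2, where X is the halogen count and O/S are ignored.
    = (2·9 + 2 + 2 − 7 − 1) / 2 = 14 / 2 = 7.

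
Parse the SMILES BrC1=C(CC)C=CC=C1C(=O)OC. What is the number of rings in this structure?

1

In SMILES, each pair of matching ring-closure digits denotes one ring-closing bond; the number of such bonds equals the number of independent rings.
Ring-closure bonds here: 1.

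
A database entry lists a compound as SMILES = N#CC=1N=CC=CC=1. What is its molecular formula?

C6H4N2

Walk through each heavy atom and fill implicit hydrogens from standard valence (C 4, N 3, O 2, S 2, halogen 1):
  atom 1: N, bond orders sum to 3 (valence 3) → 0 H
  atom 2: C, bond orders sum to 4 (valence 4) → 0 H
  atom 3: C, bond orders sum to 4 (valence 4) → 0 H
  atom 4: N, bond orders sum to 3 (valence 3) → 0 H
  atom 5: C, bond orders sum to 3 (valence 4) → 1 H
  atom 6: C, bond orders sum to 3 (valence 4) → 1 H
  atom 7: C, bond orders sum to 3 (valence 4) → 1 H
  atom 8: C, bond orders sum to 3 (valence 4) → 1 H
Totals → C:6, H:4, N:2.
In Hill order: C6H4N2.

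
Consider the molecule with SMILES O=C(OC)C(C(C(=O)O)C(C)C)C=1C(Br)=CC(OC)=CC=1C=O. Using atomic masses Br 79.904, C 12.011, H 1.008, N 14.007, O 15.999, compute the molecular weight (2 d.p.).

387.23 g/mol

First, the molecular formula is C16H19BrO6 (counting implicit H from valence).
  Br: 1 × 79.904 = 79.904
  C: 16 × 12.011 = 192.176
  H: 19 × 1.008 = 19.152
  O: 6 × 15.999 = 95.994
Sum: 1×79.904 + 16×12.011 + 19×1.008 + 6×15.999 = 387.226 → 387.23 g/mol.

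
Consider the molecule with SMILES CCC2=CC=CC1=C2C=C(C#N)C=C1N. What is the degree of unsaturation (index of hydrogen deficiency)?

Degree of unsaturation = (number of rings) + (number of π bonds).
Ring closures in the SMILES: 2.
π bonds: 5 double bonds (each 1 DoU), 1 triple bond (each 2 DoU) → 7 DoU from unsaturation.
Total DoU = 2 + 7 = 9.

9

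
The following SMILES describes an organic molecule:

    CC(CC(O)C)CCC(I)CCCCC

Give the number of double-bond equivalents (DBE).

0

Molecular formula: C13H27IO.
DoU = (2C + 2 + N − H − X) / 2, where X is the halogen count and O/S are ignored.
    = (2·13 + 2 + 0 − 27 − 1) / 2 = 0 / 2 = 0.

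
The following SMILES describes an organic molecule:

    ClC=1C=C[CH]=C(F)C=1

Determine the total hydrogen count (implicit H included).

Walk through each heavy atom and fill implicit hydrogens from standard valence (C 4, N 3, O 2, S 2, halogen 1):
  atom 1: Cl (halogen, monovalent) → 0 H
  atom 2: C, bond orders sum to 4 (valence 4) → 0 H
  atom 3: C, bond orders sum to 3 (valence 4) → 1 H
  atom 4: C, bond orders sum to 3 (valence 4) → 1 H
  atom 5: C with explicit H count 1
  atom 6: C, bond orders sum to 4 (valence 4) → 0 H
  atom 7: F (halogen, monovalent) → 0 H
  atom 8: C, bond orders sum to 3 (valence 4) → 1 H
Total hydrogens: 4.

4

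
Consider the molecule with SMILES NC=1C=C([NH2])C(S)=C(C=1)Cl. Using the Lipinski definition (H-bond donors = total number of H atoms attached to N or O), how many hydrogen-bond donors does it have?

Donors: find every N or O and count the H atoms it carries.
  atom 1 (N): bond orders sum to 1 → 2 H
  atom 5 (N): bond orders sum to 1 → 2 H
Lipinski HBD = 4.

4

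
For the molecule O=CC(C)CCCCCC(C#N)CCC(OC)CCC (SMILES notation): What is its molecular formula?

Walk through each heavy atom and fill implicit hydrogens from standard valence (C 4, N 3, O 2, S 2, halogen 1):
  atom 1: O, bond orders sum to 2 (valence 2) → 0 H
  atom 2: C, bond orders sum to 3 (valence 4) → 1 H
  atom 3: C, bond orders sum to 3 (valence 4) → 1 H
  atom 4: C, bond orders sum to 1 (valence 4) → 3 H
  atom 5: C, bond orders sum to 2 (valence 4) → 2 H
  atom 6: C, bond orders sum to 2 (valence 4) → 2 H
  atom 7: C, bond orders sum to 2 (valence 4) → 2 H
  atom 8: C, bond orders sum to 2 (valence 4) → 2 H
  atom 9: C, bond orders sum to 2 (valence 4) → 2 H
  atom 10: C, bond orders sum to 3 (valence 4) → 1 H
  atom 11: C, bond orders sum to 4 (valence 4) → 0 H
  atom 12: N, bond orders sum to 3 (valence 3) → 0 H
  atom 13: C, bond orders sum to 2 (valence 4) → 2 H
  atom 14: C, bond orders sum to 2 (valence 4) → 2 H
  atom 15: C, bond orders sum to 3 (valence 4) → 1 H
  atom 16: O, bond orders sum to 2 (valence 2) → 0 H
  atom 17: C, bond orders sum to 1 (valence 4) → 3 H
  atom 18: C, bond orders sum to 2 (valence 4) → 2 H
  atom 19: C, bond orders sum to 2 (valence 4) → 2 H
  atom 20: C, bond orders sum to 1 (valence 4) → 3 H
Totals → C:17, H:31, N:1, O:2.

C17H31NO2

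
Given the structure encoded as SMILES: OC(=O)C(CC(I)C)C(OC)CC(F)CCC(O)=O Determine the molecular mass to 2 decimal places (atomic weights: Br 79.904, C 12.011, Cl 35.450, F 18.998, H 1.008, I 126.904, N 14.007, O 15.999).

First, the molecular formula is C12H20FIO5 (counting implicit H from valence).
  C: 12 × 12.011 = 144.132
  F: 1 × 18.998 = 18.998
  H: 20 × 1.008 = 20.160
  I: 1 × 126.904 = 126.904
  O: 5 × 15.999 = 79.995
Sum: 12×12.011 + 1×18.998 + 20×1.008 + 1×126.904 + 5×15.999 = 390.189 → 390.19 g/mol.

390.19 g/mol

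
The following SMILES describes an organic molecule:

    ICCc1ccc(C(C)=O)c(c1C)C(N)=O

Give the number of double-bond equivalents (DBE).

Molecular formula: C12H14INO2.
DoU = (2C + 2 + N − H − X) / 2, where X is the halogen count and O/S are ignored.
    = (2·12 + 2 + 1 − 14 − 1) / 2 = 12 / 2 = 6.

6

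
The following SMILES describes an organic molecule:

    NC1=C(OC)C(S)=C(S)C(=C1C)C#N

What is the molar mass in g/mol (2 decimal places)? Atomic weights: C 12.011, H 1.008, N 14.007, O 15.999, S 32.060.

226.31 g/mol

First, the molecular formula is C9H10N2OS2 (counting implicit H from valence).
  C: 9 × 12.011 = 108.099
  H: 10 × 1.008 = 10.080
  N: 2 × 14.007 = 28.014
  O: 1 × 15.999 = 15.999
  S: 2 × 32.060 = 64.120
Sum: 9×12.011 + 10×1.008 + 2×14.007 + 1×15.999 + 2×32.060 = 226.312 → 226.31 g/mol.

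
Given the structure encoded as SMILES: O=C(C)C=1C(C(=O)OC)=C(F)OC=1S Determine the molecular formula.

C8H7FO4S

Walk through each heavy atom and fill implicit hydrogens from standard valence (C 4, N 3, O 2, S 2, halogen 1):
  atom 1: O, bond orders sum to 2 (valence 2) → 0 H
  atom 2: C, bond orders sum to 4 (valence 4) → 0 H
  atom 3: C, bond orders sum to 1 (valence 4) → 3 H
  atom 4: C, bond orders sum to 4 (valence 4) → 0 H
  atom 5: C, bond orders sum to 4 (valence 4) → 0 H
  atom 6: C, bond orders sum to 4 (valence 4) → 0 H
  atom 7: O, bond orders sum to 2 (valence 2) → 0 H
  atom 8: O, bond orders sum to 2 (valence 2) → 0 H
  atom 9: C, bond orders sum to 1 (valence 4) → 3 H
  atom 10: C, bond orders sum to 4 (valence 4) → 0 H
  atom 11: F (halogen, monovalent) → 0 H
  atom 12: O, bond orders sum to 2 (valence 2) → 0 H
  atom 13: C, bond orders sum to 4 (valence 4) → 0 H
  atom 14: S, bond orders sum to 1 (valence 2) → 1 H
Totals → C:8, H:7, F:1, O:4, S:1.
In Hill order: C8H7FO4S.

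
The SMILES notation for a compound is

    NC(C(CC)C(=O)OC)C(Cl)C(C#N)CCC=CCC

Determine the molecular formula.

Walk through each heavy atom and fill implicit hydrogens from standard valence (C 4, N 3, O 2, S 2, halogen 1):
  atom 1: N, bond orders sum to 1 (valence 3) → 2 H
  atom 2: C, bond orders sum to 3 (valence 4) → 1 H
  atom 3: C, bond orders sum to 3 (valence 4) → 1 H
  atom 4: C, bond orders sum to 2 (valence 4) → 2 H
  atom 5: C, bond orders sum to 1 (valence 4) → 3 H
  atom 6: C, bond orders sum to 4 (valence 4) → 0 H
  atom 7: O, bond orders sum to 2 (valence 2) → 0 H
  atom 8: O, bond orders sum to 2 (valence 2) → 0 H
  atom 9: C, bond orders sum to 1 (valence 4) → 3 H
  atom 10: C, bond orders sum to 3 (valence 4) → 1 H
  atom 11: Cl (halogen, monovalent) → 0 H
  atom 12: C, bond orders sum to 3 (valence 4) → 1 H
  atom 13: C, bond orders sum to 4 (valence 4) → 0 H
  atom 14: N, bond orders sum to 3 (valence 3) → 0 H
  atom 15: C, bond orders sum to 2 (valence 4) → 2 H
  atom 16: C, bond orders sum to 2 (valence 4) → 2 H
  atom 17: C, bond orders sum to 3 (valence 4) → 1 H
  atom 18: C, bond orders sum to 3 (valence 4) → 1 H
  atom 19: C, bond orders sum to 2 (valence 4) → 2 H
  atom 20: C, bond orders sum to 1 (valence 4) → 3 H
Totals → C:15, H:25, Cl:1, N:2, O:2.
In Hill order: C15H25ClN2O2.

C15H25ClN2O2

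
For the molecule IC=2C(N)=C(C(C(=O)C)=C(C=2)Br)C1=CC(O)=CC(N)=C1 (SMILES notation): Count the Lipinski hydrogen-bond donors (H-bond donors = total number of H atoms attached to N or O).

Donors: find every N or O and count the H atoms it carries.
  atom 4 (N): bond orders sum to 1 → 2 H
  atom 8 (O): bond orders sum to 2 → 0 H
  atom 16 (O): bond orders sum to 1 → 1 H
  atom 19 (N): bond orders sum to 1 → 2 H
Lipinski HBD = 5.

5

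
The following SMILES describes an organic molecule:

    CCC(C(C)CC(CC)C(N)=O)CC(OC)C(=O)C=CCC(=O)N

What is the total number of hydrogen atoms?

32

Walk through each heavy atom and fill implicit hydrogens from standard valence (C 4, N 3, O 2, S 2, halogen 1):
  atom 1: C, bond orders sum to 1 (valence 4) → 3 H
  atom 2: C, bond orders sum to 2 (valence 4) → 2 H
  atom 3: C, bond orders sum to 3 (valence 4) → 1 H
  atom 4: C, bond orders sum to 3 (valence 4) → 1 H
  atom 5: C, bond orders sum to 1 (valence 4) → 3 H
  atom 6: C, bond orders sum to 2 (valence 4) → 2 H
  atom 7: C, bond orders sum to 3 (valence 4) → 1 H
  atom 8: C, bond orders sum to 2 (valence 4) → 2 H
  atom 9: C, bond orders sum to 1 (valence 4) → 3 H
  atom 10: C, bond orders sum to 4 (valence 4) → 0 H
  atom 11: N, bond orders sum to 1 (valence 3) → 2 H
  atom 12: O, bond orders sum to 2 (valence 2) → 0 H
  atom 13: C, bond orders sum to 2 (valence 4) → 2 H
  atom 14: C, bond orders sum to 3 (valence 4) → 1 H
  atom 15: O, bond orders sum to 2 (valence 2) → 0 H
  atom 16: C, bond orders sum to 1 (valence 4) → 3 H
  atom 17: C, bond orders sum to 4 (valence 4) → 0 H
  atom 18: O, bond orders sum to 2 (valence 2) → 0 H
  atom 19: C, bond orders sum to 3 (valence 4) → 1 H
  atom 20: C, bond orders sum to 3 (valence 4) → 1 H
  atom 21: C, bond orders sum to 2 (valence 4) → 2 H
  atom 22: C, bond orders sum to 4 (valence 4) → 0 H
  atom 23: O, bond orders sum to 2 (valence 2) → 0 H
  atom 24: N, bond orders sum to 1 (valence 3) → 2 H
Total hydrogens: 32.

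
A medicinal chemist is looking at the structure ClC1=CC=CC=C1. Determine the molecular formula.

Walk through each heavy atom and fill implicit hydrogens from standard valence (C 4, N 3, O 2, S 2, halogen 1):
  atom 1: Cl (halogen, monovalent) → 0 H
  atom 2: C, bond orders sum to 4 (valence 4) → 0 H
  atom 3: C, bond orders sum to 3 (valence 4) → 1 H
  atom 4: C, bond orders sum to 3 (valence 4) → 1 H
  atom 5: C, bond orders sum to 3 (valence 4) → 1 H
  atom 6: C, bond orders sum to 3 (valence 4) → 1 H
  atom 7: C, bond orders sum to 3 (valence 4) → 1 H
Totals → C:6, H:5, Cl:1.
In Hill order: C6H5Cl.

C6H5Cl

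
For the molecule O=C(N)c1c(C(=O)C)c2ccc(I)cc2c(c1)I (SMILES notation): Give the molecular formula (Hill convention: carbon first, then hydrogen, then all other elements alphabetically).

C13H9I2NO2

Walk through each heavy atom and fill implicit hydrogens from standard valence (C 4, N 3, O 2, S 2, halogen 1); for lowercase aromatic atoms, an aromatic c carries 1 H when it has two neighbours and 0 H with three, and aromatic n carries 0 H:
  atom 1: O, bond orders sum to 2 (valence 2) → 0 H
  atom 2: C, bond orders sum to 4 (valence 4) → 0 H
  atom 3: N, bond orders sum to 1 (valence 3) → 2 H
  atom 4: aromatic c, 3 neighbours → 0 H
  atom 5: aromatic c, 3 neighbours → 0 H
  atom 6: C, bond orders sum to 4 (valence 4) → 0 H
  atom 7: O, bond orders sum to 2 (valence 2) → 0 H
  atom 8: C, bond orders sum to 1 (valence 4) → 3 H
  atom 9: aromatic c, 3 neighbours → 0 H
  atom 10: aromatic c, 2 neighbours → 1 H
  atom 11: aromatic c, 2 neighbours → 1 H
  atom 12: aromatic c, 3 neighbours → 0 H
  atom 13: I (halogen, monovalent) → 0 H
  atom 14: aromatic c, 2 neighbours → 1 H
  atom 15: aromatic c, 3 neighbours → 0 H
  atom 16: aromatic c, 3 neighbours → 0 H
  atom 17: aromatic c, 2 neighbours → 1 H
  atom 18: I (halogen, monovalent) → 0 H
Totals → C:13, H:9, I:2, N:1, O:2.
In Hill order: C13H9I2NO2.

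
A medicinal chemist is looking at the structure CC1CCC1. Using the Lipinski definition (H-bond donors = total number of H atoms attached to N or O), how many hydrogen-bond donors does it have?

Donors: find every N or O and count the H atoms it carries.
  (no N or O atoms present)
Lipinski HBD = 0.

0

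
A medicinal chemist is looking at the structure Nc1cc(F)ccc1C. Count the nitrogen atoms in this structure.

Scan the SMILES for N atoms (remember two-letter symbols like Cl and Br are single atoms).
Nitrogen count: 1.

1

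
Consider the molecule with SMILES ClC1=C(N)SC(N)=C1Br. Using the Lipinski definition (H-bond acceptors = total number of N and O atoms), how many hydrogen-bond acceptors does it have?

N atoms: 2; O atoms: 0.
Lipinski HBA = 2 + 0 = 2.

2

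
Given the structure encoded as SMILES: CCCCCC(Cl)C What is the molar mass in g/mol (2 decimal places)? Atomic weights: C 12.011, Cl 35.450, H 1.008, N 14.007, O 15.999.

134.65 g/mol

First, the molecular formula is C7H15Cl (counting implicit H from valence).
  C: 7 × 12.011 = 84.077
  Cl: 1 × 35.450 = 35.450
  H: 15 × 1.008 = 15.120
Sum: 7×12.011 + 1×35.450 + 15×1.008 = 134.647 → 134.65 g/mol.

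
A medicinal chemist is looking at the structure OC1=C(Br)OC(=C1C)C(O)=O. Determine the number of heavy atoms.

11

Every atom symbol written in the SMILES (organic subset) is one heavy atom; implicit H are not written.
Heavy atoms by element → Br:1, C:6, O:4.
Total: 11.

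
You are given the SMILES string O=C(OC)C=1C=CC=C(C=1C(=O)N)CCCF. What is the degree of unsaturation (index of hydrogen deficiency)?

Degree of unsaturation = (number of rings) + (number of π bonds).
Ring closures in the SMILES: 1.
π bonds: 5 double bonds (each 1 DoU) → 5 DoU from unsaturation.
Total DoU = 1 + 5 = 6.

6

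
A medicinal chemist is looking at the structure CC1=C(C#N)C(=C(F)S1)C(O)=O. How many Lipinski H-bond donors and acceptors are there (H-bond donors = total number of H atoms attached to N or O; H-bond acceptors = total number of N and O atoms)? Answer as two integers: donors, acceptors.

Donors: find every N or O and count the H atoms it carries.
  atom 5 (N): bond orders sum to 3 → 0 H
  atom 11 (O): bond orders sum to 1 → 1 H
  atom 12 (O): bond orders sum to 2 → 0 H
Lipinski HBD = 1.
Acceptors: N atoms = 1, O atoms = 2 → HBA = 3.

1, 3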